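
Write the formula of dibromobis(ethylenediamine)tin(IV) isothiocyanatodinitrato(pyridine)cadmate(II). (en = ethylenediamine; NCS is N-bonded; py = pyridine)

Cation [Sn…]: ligand charges -2, Sn(IV) ⇒ ion charge 2+.
Anion [Cd…]: ligand charges -3, Cd(II) ⇒ ion charge 1−.
One 2+ cation requires 2 of the 1− anion.

[SnBr2(en)2][Cd(NCS)(NO3)2(py)]2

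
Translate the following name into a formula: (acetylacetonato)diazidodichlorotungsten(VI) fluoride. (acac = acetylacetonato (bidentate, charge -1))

Ligands: 2 azido (N3, -1), 2 chloro (Cl, -1), 1 acetylacetonato (acac, -1). Ligand charge sum = -5.
Charge balance with fluoride (-1) requires 1 complex ion per 1 fluoride.

[W(acac)Cl2(N3)2]F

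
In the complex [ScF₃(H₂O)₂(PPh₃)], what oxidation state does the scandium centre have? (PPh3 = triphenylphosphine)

+3

No counter-ion: the bracketed complex is neutral.
Ligand charges: 3×F = -3; 1×PPh3 neutral; 2×H2O neutral; sum -3.
Sc + (-3) = 0 ⇒ Sc is +3.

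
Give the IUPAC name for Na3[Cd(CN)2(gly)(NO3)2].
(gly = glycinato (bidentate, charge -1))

sodium dicyano(glycinato)dinitratocadmate(II)

The 3 sodium counter-ions carry a total charge of +3, so each complex ion is 3−.
Ligand charges: 1×glycinato (-1 each), 2×nitrato (-1 each), 2×cyano (-1 each); total -5. So Cd + (-5) = 3−, giving Cd = +2.
The complex ion is anionic, so cadmium takes the -ate form cadmate(II).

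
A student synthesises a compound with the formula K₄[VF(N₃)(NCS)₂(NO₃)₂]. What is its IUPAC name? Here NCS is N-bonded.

potassium azidofluorodiisothiocyanatodinitratovanadate(II)

The 4 potassium counter-ions carry a total charge of +4, so each complex ion is 4−.
Ligand charges: 2×isothiocyanato (-1 each), 1×fluoro (-1 each), 1×azido (-1 each), 2×nitrato (-1 each); total -6. So V + (-6) = 4−, giving V = +2.
Ligands are named alphabetically: azido before fluoro before isothiocyanato before nitrato.
The complex ion is anionic, so vanadium takes the -ate form vanadate(II).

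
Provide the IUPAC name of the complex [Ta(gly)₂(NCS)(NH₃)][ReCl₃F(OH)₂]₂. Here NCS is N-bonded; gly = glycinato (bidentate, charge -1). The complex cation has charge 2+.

amminebis(glycinato)isothiocyanatotantalum(V) trichlorofluorodihydroxorhenate(V)

The complex cation is given as 2+; its ligand charges sum to -3, so Ta = +5.
With 2 anions per cation, each anion must be 2/2 = 1−.
Anion: ligand charges sum to -6; for the ion to be 1−, Re = +5.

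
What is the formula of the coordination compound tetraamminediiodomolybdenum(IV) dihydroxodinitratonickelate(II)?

[MoI2(NH3)4][Ni(NO3)2(OH)2]

Cation [Mo…]: ligand charges -2, Mo(IV) ⇒ ion charge 2+.
Anion [Ni…]: ligand charges -4, Ni(II) ⇒ ion charge 2−.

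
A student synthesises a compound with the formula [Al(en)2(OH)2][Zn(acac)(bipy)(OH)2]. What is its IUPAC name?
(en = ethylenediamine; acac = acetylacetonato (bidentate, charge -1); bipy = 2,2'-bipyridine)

bis(ethylenediamine)dihydroxoaluminium(III) (acetylacetonato)(2,2'-bipyridine)dihydroxozincate(II)

Both ions are complex: the cation is named first with the plain metal name, the anion second with the -ate form; each ion's ligands are alphabetised independently.
Zinc is always +2 in its complexes; the anion's ligand charges sum to -3, so the complex anion is 1−.
A 1:1 salt means the cation carries the equal and opposite charge, 1+.
Cation: ligand charges sum to -2; for the ion to be 1+, Al = +3.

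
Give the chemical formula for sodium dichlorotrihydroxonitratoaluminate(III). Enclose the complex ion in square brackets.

Na3[AlCl2(NO3)(OH)3]

Ligands: 1 nitrato (NO3, -1), 2 chloro (Cl, -1), 3 hydroxo (OH, -1). Ligand charge sum = -6.
With Al in oxidation state +3, the complex ion is [Al...]^3−.
Charge balance with sodium (+1) requires 1 complex ion per 3 sodium.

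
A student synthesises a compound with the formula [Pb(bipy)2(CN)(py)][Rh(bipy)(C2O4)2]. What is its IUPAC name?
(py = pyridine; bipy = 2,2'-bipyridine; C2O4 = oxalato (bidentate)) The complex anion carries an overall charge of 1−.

The complex anion is given as 1−; its ligand charges sum to -4, so Rh = +3.
A 1:1 salt means the cation carries the equal and opposite charge, 1+.
Cation: ligand charges sum to -1; for the ion to be 1+, Pb = +2.

bis(2,2'-bipyridine)cyano(pyridine)lead(II) (2,2'-bipyridine)dioxalatorhodate(III)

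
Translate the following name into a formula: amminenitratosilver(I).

Ligands: 1 ammine (NH3, neutral), 1 nitrato (NO3, -1). Ligand charge sum = -1.
With Ag in oxidation state +1, the complex ion is [Ag...].

[Ag(NH3)(NO3)]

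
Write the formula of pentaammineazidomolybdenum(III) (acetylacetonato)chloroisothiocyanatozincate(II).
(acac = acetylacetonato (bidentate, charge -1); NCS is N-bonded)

[Mo(N3)(NH3)5][Zn(acac)Cl(NCS)]2

Cation [Mo…]: ligand charges -1, Mo(III) ⇒ ion charge 2+.
Anion [Zn…]: ligand charges -3, Zn(II) ⇒ ion charge 1−.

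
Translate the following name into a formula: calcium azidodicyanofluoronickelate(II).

Ligands: 1 fluoro (F, -1), 2 cyano (CN, -1), 1 azido (N3, -1). Ligand charge sum = -4.
Charge balance with calcium (+2) requires 1 complex ion per 1 calcium.

Ca[Ni(CN)2F(N3)]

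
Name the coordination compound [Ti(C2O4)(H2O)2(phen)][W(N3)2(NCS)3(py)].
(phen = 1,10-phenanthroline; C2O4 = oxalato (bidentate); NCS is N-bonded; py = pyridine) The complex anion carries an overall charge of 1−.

The complex anion is given as 1−; its ligand charges sum to -5, so W = +4.
A 1:1 salt means the cation carries the equal and opposite charge, 1+.
Cation: ligand charges sum to -2; for the ion to be 1+, Ti = +3.

diaquaoxalato(1,10-phenanthroline)titanium(III) diazidotriisothiocyanato(pyridine)tungstate(IV)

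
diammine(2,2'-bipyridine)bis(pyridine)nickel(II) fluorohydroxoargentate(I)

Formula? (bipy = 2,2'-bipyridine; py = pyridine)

Cation [Ni…]: ligand charges 0, Ni(II) ⇒ ion charge 2+.
Anion [Ag…]: ligand charges -2, Ag(I) ⇒ ion charge 1−.

[Ni(bipy)(NH3)2(py)2][AgF(OH)]2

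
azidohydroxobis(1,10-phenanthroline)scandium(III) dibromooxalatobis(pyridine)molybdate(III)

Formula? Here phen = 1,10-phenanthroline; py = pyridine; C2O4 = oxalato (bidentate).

Cation [Sc…]: ligand charges -2, Sc(III) ⇒ ion charge 1+.
Anion [Mo…]: ligand charges -4, Mo(III) ⇒ ion charge 1−.
One 1+ cation balances one 1− anion.

[Sc(N3)(OH)(phen)2][MoBr2(C2O4)(py)2]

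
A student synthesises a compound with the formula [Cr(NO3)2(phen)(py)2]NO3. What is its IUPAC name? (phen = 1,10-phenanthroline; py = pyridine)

dinitrato(1,10-phenanthroline)bis(pyridine)chromium(III) nitrate

The 1 nitrate counter-ion carries a total charge of -1, so each complex ion is 1+.
Ligand charges: 1×1,10-phenanthroline (neutral), 2×pyridine (neutral), 2×nitrato (-1 each); total -2. So Cr + (-2) = 1+, giving Cr = +3.
Ligands are named alphabetically: nitrato before phenanthroline before pyridine.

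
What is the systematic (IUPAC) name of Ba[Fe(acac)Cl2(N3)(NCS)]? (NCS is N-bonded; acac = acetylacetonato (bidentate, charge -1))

The 1 barium counter-ion carries a total charge of +2, so each complex ion is 2−.
Ligand charges: 2×chloro (-1 each), 1×isothiocyanato (-1 each), 1×acetylacetonato (-1 each), 1×azido (-1 each); total -5. So Fe + (-5) = 2−, giving Fe = +3.
Ligands are named alphabetically: acetylacetonato before azido before chloro before isothiocyanato.
The complex ion is anionic, so iron takes the -ate form ferrate(III).

barium (acetylacetonato)azidodichloroisothiocyanatoferrate(III)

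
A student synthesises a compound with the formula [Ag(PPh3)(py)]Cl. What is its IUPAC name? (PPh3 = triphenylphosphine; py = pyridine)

(pyridine)(triphenylphosphine)silver(I) chloride

The 1 chloride counter-ion carries a total charge of -1, so each complex ion is 1+.
Ligand charges: 1×triphenylphosphine (neutral), 1×pyridine (neutral); total 0. So Ag + (0) = 1+, giving Ag = +1.
Ligands are named alphabetically: pyridine before triphenylphosphine.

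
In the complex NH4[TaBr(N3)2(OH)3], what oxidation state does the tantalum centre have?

1 ammonium outside the brackets (+1 each) → the complex ion is 1−.
Ligand charges: 1×Br = -1; 3×OH = -3; 2×N3 = -2; sum -6.
Ta + (-6) = 1− ⇒ Ta is +5.

+5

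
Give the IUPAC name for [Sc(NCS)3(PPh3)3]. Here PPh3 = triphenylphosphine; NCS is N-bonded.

triisothiocyanatotris(triphenylphosphine)scandium(III)

There is no counter-ion, so the complex is neutral overall.
Ligand charges: 3×triphenylphosphine (neutral), 3×isothiocyanato (-1 each); total -3. So Sc + (-3) = 0, giving Sc = +3.
Ligands are named alphabetically: isothiocyanato before triphenylphosphine.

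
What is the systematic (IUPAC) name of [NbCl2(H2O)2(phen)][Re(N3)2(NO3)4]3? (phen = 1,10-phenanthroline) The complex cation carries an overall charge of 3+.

The complex cation is given as 3+; its ligand charges sum to -2, so Nb = +5.
With 3 anions per cation, each anion must be 3/3 = 1−.
Anion: ligand charges sum to -6; for the ion to be 1−, Re = +5.

diaquadichloro(1,10-phenanthroline)niobium(V) diazidotetranitratorhenate(V)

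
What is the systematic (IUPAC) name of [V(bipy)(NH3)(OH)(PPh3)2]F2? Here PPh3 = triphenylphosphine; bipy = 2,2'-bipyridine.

ammine(2,2'-bipyridine)hydroxobis(triphenylphosphine)vanadium(III) fluoride

The 2 fluoride counter-ions carry a total charge of -2, so each complex ion is 2+.
Ligand charges: 2×triphenylphosphine (neutral), 1×hydroxo (-1 each), 1×ammine (neutral), 1×2,2'-bipyridine (neutral); total -1. So V + (-1) = 2+, giving V = +3.
Ligands are named alphabetically: ammine before bipyridine before hydroxo before triphenylphosphine.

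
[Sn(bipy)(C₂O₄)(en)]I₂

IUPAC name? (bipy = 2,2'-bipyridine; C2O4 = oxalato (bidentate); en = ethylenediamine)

(2,2'-bipyridine)(ethylenediamine)oxalatotin(IV) iodide

The 2 iodide counter-ions carry a total charge of -2, so each complex ion is 2+.
Ligand charges: 1×2,2'-bipyridine (neutral), 1×oxalato (-2 each), 1×ethylenediamine (neutral); total -2. So Sn + (-2) = 2+, giving Sn = +4.
Ligands are named alphabetically: bipyridine before ethylenediamine before oxalato.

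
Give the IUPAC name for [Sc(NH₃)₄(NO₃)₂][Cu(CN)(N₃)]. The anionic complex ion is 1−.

Both ions are complex: the cation is named first with the plain metal name, the anion second with the -ate form; each ion's ligands are alphabetised independently.
The complex anion is given as 1−; its ligand charges sum to -2, so Cu = +1.
A 1:1 salt means the cation carries the equal and opposite charge, 1+.
Cation: ligand charges sum to -2; for the ion to be 1+, Sc = +3.

tetraamminedinitratoscandium(III) azidocyanocuprate(I)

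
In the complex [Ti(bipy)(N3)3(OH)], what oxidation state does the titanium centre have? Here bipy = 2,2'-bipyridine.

No counter-ion: the bracketed complex is neutral.
Ligand charges: 1×bipy neutral; 3×N3 = -3; 1×OH = -1; sum -4.
Ti + (-4) = 0 ⇒ Ti is +4.

+4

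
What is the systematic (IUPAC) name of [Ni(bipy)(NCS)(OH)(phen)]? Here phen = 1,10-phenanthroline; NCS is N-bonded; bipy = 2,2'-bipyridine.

(2,2'-bipyridine)hydroxoisothiocyanato(1,10-phenanthroline)nickel(II)

There is no counter-ion, so the complex is neutral overall.
Ligand charges: 1×hydroxo (-1 each), 1×1,10-phenanthroline (neutral), 1×isothiocyanato (-1 each), 1×2,2'-bipyridine (neutral); total -2. So Ni + (-2) = 0, giving Ni = +2.
Ligands are named alphabetically: bipyridine before hydroxo before isothiocyanato before phenanthroline.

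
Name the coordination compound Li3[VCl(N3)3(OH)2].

lithium triazidochlorodihydroxovanadate(III)

The 3 lithium counter-ions carry a total charge of +3, so each complex ion is 3−.
Ligand charges: 1×chloro (-1 each), 3×azido (-1 each), 2×hydroxo (-1 each); total -6. So V + (-6) = 3−, giving V = +3.
Ligands are named alphabetically: azido before chloro before hydroxo.
The complex ion is anionic, so vanadium takes the -ate form vanadate(III).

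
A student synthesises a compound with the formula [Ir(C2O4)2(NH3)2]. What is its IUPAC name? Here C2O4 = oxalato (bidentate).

diamminedioxalatoiridium(IV)

There is no counter-ion, so the complex is neutral overall.
Ligand charges: 2×ammine (neutral), 2×oxalato (-2 each); total -4. So Ir + (-4) = 0, giving Ir = +4.
Ligands are named alphabetically: ammine before oxalato.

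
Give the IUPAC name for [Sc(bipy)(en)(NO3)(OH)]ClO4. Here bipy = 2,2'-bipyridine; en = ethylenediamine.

The 1 perchlorate counter-ion carries a total charge of -1, so each complex ion is 1+.
Ligand charges: 1×hydroxo (-1 each), 1×2,2'-bipyridine (neutral), 1×nitrato (-1 each), 1×ethylenediamine (neutral); total -2. So Sc + (-2) = 1+, giving Sc = +3.
Ligands are named alphabetically: bipyridine before ethylenediamine before hydroxo before nitrato.

(2,2'-bipyridine)(ethylenediamine)hydroxonitratoscandium(III) perchlorate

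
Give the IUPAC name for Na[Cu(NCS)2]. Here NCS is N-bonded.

The 1 sodium counter-ion carries a total charge of +1, so each complex ion is 1−.
Ligand charges: 2×isothiocyanato (-1 each); total -2. So Cu + (-2) = 1−, giving Cu = +1.
The complex ion is anionic, so copper takes the -ate form cuprate(I).

sodium diisothiocyanatocuprate(I)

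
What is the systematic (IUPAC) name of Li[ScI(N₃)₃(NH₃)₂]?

lithium diamminetriazidoiodoscandate(III)

The 1 lithium counter-ion carries a total charge of +1, so each complex ion is 1−.
Ligand charges: 3×azido (-1 each), 1×iodo (-1 each), 2×ammine (neutral); total -4. So Sc + (-4) = 1−, giving Sc = +3.
The complex ion is anionic, so scandium takes the -ate form scandate(III).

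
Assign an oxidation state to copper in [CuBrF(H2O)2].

+2

No counter-ion: the bracketed complex is neutral.
Ligand charges: 2×H2O neutral; 1×F = -1; 1×Br = -1; sum -2.
Cu + (-2) = 0 ⇒ Cu is +2.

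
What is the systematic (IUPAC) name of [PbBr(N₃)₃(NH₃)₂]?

There is no counter-ion, so the complex is neutral overall.
Ligand charges: 3×azido (-1 each), 2×ammine (neutral), 1×bromo (-1 each); total -4. So Pb + (-4) = 0, giving Pb = +4.
Ligands are named alphabetically: ammine before azido before bromo.

diamminetriazidobromolead(IV)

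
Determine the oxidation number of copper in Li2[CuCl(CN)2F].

+2

2 lithium outside the brackets (+1 each) → the complex ion is 2−.
Ligand charges: 1×F = -1; 1×Cl = -1; 2×CN = -2; sum -4.
Cu + (-4) = 2− ⇒ Cu is +2.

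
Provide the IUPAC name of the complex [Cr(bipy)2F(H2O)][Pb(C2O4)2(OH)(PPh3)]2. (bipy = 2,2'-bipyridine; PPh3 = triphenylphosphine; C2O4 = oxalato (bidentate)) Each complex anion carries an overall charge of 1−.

aquabis(2,2'-bipyridine)fluorochromium(III) hydroxodioxalato(triphenylphosphine)plumbate(IV)

Both ions are complex: the cation is named first with the plain metal name, the anion second with the -ate form; each ion's ligands are alphabetised independently.
The complex anion is given as 1−; its ligand charges sum to -5, so Pb = +4.
With 2 anions per cation, the cation must be 2×1 = 2+.
Cation: ligand charges sum to -1; for the ion to be 2+, Cr = +3.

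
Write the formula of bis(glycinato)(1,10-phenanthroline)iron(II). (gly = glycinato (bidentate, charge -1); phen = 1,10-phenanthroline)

[Fe(gly)2(phen)]

Ligands: 2 glycinato (gly, -1), 1 1,10-phenanthroline (phen, neutral). Ligand charge sum = -2.
With Fe in oxidation state +2, the complex ion is [Fe...].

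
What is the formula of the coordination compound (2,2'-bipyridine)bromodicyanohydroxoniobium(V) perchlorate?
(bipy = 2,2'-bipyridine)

Ligands: 1 bromo (Br, -1), 1 2,2'-bipyridine (bipy, neutral), 2 cyano (CN, -1), 1 hydroxo (OH, -1). Ligand charge sum = -4.
With Nb in oxidation state +5, the complex ion is [Nb...]^1+.
Charge balance with perchlorate (-1) requires 1 complex ion per 1 perchlorate.

[Nb(bipy)Br(CN)2(OH)]ClO4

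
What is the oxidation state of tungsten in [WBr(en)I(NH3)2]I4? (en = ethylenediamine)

+6

4 iodide outside the brackets (-1 each) → the complex ion is 4+.
Ligand charges: 1×Br = -1; 1×I = -1; 1×en neutral; 2×NH3 neutral; sum -2.
W + (-2) = 4+ ⇒ W is +6.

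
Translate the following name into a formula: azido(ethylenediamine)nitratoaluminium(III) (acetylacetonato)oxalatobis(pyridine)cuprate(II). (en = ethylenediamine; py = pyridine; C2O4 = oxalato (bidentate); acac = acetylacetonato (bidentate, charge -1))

[Al(en)(N3)(NO3)][Cu(acac)(C2O4)(py)2]

Cation [Al…]: ligand charges -2, Al(III) ⇒ ion charge 1+.
Anion [Cu…]: ligand charges -3, Cu(II) ⇒ ion charge 1−.
One 1+ cation balances one 1− anion.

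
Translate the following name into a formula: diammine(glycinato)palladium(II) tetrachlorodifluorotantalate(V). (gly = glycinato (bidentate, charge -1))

[Pd(gly)(NH3)2][TaCl4F2]

Cation [Pd…]: ligand charges -1, Pd(II) ⇒ ion charge 1+.
Anion [Ta…]: ligand charges -6, Ta(V) ⇒ ion charge 1−.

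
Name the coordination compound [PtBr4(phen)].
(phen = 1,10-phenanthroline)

tetrabromo(1,10-phenanthroline)platinum(IV)

There is no counter-ion, so the complex is neutral overall.
Ligand charges: 4×bromo (-1 each), 1×1,10-phenanthroline (neutral); total -4. So Pt + (-4) = 0, giving Pt = +4.
Ligands are named alphabetically: bromo before phenanthroline.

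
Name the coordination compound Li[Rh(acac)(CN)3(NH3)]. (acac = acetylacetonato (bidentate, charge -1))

The 1 lithium counter-ion carries a total charge of +1, so each complex ion is 1−.
Ligand charges: 1×acetylacetonato (-1 each), 3×cyano (-1 each), 1×ammine (neutral); total -4. So Rh + (-4) = 1−, giving Rh = +3.
Ligands are named alphabetically: acetylacetonato before ammine before cyano.
The complex ion is anionic, so rhodium takes the -ate form rhodate(III).

lithium (acetylacetonato)amminetricyanorhodate(III)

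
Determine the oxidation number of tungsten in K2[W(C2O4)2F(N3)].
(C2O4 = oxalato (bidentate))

2 potassium outside the brackets (+1 each) → the complex ion is 2−.
Ligand charges: 1×N3 = -1; 2×C2O4 = -4; 1×F = -1; sum -6.
W + (-6) = 2− ⇒ W is +4.

+4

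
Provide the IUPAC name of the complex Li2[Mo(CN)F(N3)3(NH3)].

The 2 lithium counter-ions carry a total charge of +2, so each complex ion is 2−.
Ligand charges: 1×cyano (-1 each), 3×azido (-1 each), 1×ammine (neutral), 1×fluoro (-1 each); total -5. So Mo + (-5) = 2−, giving Mo = +3.
The complex ion is anionic, so molybdenum takes the -ate form molybdate(III).

lithium amminetriazidocyanofluoromolybdate(III)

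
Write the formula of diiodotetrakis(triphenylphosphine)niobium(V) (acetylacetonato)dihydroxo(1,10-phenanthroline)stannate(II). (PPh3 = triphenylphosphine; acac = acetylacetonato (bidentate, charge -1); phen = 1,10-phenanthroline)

Cation [Nb…]: ligand charges -2, Nb(V) ⇒ ion charge 3+.
Anion [Sn…]: ligand charges -3, Sn(II) ⇒ ion charge 1−.

[NbI2(PPh3)4][Sn(acac)(OH)2(phen)]3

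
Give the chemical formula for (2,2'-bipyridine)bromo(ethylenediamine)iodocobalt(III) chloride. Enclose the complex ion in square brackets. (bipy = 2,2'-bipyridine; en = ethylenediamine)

[Co(bipy)Br(en)I]Cl

Ligands: 1 2,2'-bipyridine (bipy, neutral), 1 bromo (Br, -1), 1 iodo (I, -1), 1 ethylenediamine (en, neutral). Ligand charge sum = -2.
Charge balance with chloride (-1) requires 1 complex ion per 1 chloride.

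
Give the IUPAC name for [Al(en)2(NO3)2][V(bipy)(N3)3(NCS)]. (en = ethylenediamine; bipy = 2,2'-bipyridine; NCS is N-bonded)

bis(ethylenediamine)dinitratoaluminium(III) triazido(2,2'-bipyridine)isothiocyanatovanadate(III)

Both ions are complex: the cation is named first with the plain metal name, the anion second with the -ate form; each ion's ligands are alphabetised independently.
Aluminium is always +3 in its complexes; the cation's ligand charges sum to -2, so the complex cation is 1+.
A 1:1 salt means the anion carries the equal and opposite charge, 1−.
Anion: ligand charges sum to -4; for the ion to be 1−, V = +3.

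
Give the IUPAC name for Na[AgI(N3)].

The 1 sodium counter-ion carries a total charge of +1, so each complex ion is 1−.
Ligand charges: 1×azido (-1 each), 1×iodo (-1 each); total -2. So Ag + (-2) = 1−, giving Ag = +1.
The complex ion is anionic, so silver takes the -ate form argentate(I).

sodium azidoiodoargentate(I)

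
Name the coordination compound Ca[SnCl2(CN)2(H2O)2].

The 1 calcium counter-ion carries a total charge of +2, so each complex ion is 2−.
Ligand charges: 2×chloro (-1 each), 2×cyano (-1 each), 2×aqua (neutral); total -4. So Sn + (-4) = 2−, giving Sn = +2.
Ligands are named alphabetically: aqua before chloro before cyano.
The complex ion is anionic, so tin takes the -ate form stannate(II).

calcium diaquadichlorodicyanostannate(II)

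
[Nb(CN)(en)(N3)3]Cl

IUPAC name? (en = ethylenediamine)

The 1 chloride counter-ion carries a total charge of -1, so each complex ion is 1+.
Ligand charges: 3×azido (-1 each), 1×ethylenediamine (neutral), 1×cyano (-1 each); total -4. So Nb + (-4) = 1+, giving Nb = +5.
Ligands are named alphabetically: azido before cyano before ethylenediamine.

triazidocyano(ethylenediamine)niobium(V) chloride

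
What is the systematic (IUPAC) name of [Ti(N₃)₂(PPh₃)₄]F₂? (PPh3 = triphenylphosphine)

The 2 fluoride counter-ions carry a total charge of -2, so each complex ion is 2+.
Ligand charges: 4×triphenylphosphine (neutral), 2×azido (-1 each); total -2. So Ti + (-2) = 2+, giving Ti = +4.
Ligands are named alphabetically: azido before triphenylphosphine.

diazidotetrakis(triphenylphosphine)titanium(IV) fluoride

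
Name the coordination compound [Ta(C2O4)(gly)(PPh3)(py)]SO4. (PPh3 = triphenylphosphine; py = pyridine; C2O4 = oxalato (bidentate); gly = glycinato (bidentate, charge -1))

The 1 sulfate counter-ion carries a total charge of -2, so each complex ion is 2+.
Ligand charges: 1×triphenylphosphine (neutral), 1×pyridine (neutral), 1×oxalato (-2 each), 1×glycinato (-1 each); total -3. So Ta + (-3) = 2+, giving Ta = +5.
Ligands are named alphabetically: glycinato before oxalato before pyridine before triphenylphosphine.

(glycinato)oxalato(pyridine)(triphenylphosphine)tantalum(V) sulfate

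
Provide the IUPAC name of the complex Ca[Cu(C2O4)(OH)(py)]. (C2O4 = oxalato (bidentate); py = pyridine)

calcium hydroxooxalato(pyridine)cuprate(I)

The 1 calcium counter-ion carries a total charge of +2, so each complex ion is 2−.
Ligand charges: 1×oxalato (-2 each), 1×hydroxo (-1 each), 1×pyridine (neutral); total -3. So Cu + (-3) = 2−, giving Cu = +1.
The complex ion is anionic, so copper takes the -ate form cuprate(I).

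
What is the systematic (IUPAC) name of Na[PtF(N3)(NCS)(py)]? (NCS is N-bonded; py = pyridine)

sodium azidofluoroisothiocyanato(pyridine)platinate(II)

The 1 sodium counter-ion carries a total charge of +1, so each complex ion is 1−.
Ligand charges: 1×isothiocyanato (-1 each), 1×azido (-1 each), 1×pyridine (neutral), 1×fluoro (-1 each); total -3. So Pt + (-3) = 1−, giving Pt = +2.
The complex ion is anionic, so platinum takes the -ate form platinate(II).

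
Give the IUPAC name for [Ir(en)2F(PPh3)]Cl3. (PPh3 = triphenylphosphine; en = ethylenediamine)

The 3 chloride counter-ions carry a total charge of -3, so each complex ion is 3+.
Ligand charges: 1×triphenylphosphine (neutral), 2×ethylenediamine (neutral), 1×fluoro (-1 each); total -1. So Ir + (-1) = 3+, giving Ir = +4.
Ligands are named alphabetically: ethylenediamine before fluoro before triphenylphosphine.

bis(ethylenediamine)fluoro(triphenylphosphine)iridium(IV) chloride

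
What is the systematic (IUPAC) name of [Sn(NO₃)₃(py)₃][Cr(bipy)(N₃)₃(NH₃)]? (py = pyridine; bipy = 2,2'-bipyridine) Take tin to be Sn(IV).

trinitratotris(pyridine)tin(IV) amminetriazido(2,2'-bipyridine)chromate(II)

Sn is given as +4; the cation's ligand charges sum to -3, so the complex cation is 1+.
A 1:1 salt means the anion carries the equal and opposite charge, 1−.
Anion: ligand charges sum to -3; for the ion to be 1−, Cr = +2.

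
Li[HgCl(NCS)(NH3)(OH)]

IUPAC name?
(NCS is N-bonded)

lithium amminechlorohydroxoisothiocyanatomercurate(II)

The 1 lithium counter-ion carries a total charge of +1, so each complex ion is 1−.
Ligand charges: 1×hydroxo (-1 each), 1×isothiocyanato (-1 each), 1×chloro (-1 each), 1×ammine (neutral); total -3. So Hg + (-3) = 1−, giving Hg = +2.
The complex ion is anionic, so mercury takes the -ate form mercurate(II).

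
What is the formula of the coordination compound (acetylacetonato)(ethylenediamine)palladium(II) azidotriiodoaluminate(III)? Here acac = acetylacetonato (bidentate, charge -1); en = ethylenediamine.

[Pd(acac)(en)][AlI3(N3)]

Cation [Pd…]: ligand charges -1, Pd(II) ⇒ ion charge 1+.
Anion [Al…]: ligand charges -4, Al(III) ⇒ ion charge 1−.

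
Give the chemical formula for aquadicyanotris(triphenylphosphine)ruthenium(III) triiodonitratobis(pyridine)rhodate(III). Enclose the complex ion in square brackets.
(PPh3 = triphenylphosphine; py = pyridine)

[Ru(CN)2(H2O)(PPh3)3][RhI3(NO3)(py)2]

Cation [Ru…]: ligand charges -2, Ru(III) ⇒ ion charge 1+.
Anion [Rh…]: ligand charges -4, Rh(III) ⇒ ion charge 1−.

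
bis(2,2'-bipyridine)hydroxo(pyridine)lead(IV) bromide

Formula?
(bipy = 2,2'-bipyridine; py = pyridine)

[Pb(bipy)2(OH)(py)]Br3

Ligands: 2 2,2'-bipyridine (bipy, neutral), 1 pyridine (py, neutral), 1 hydroxo (OH, -1). Ligand charge sum = -1.
With Pb in oxidation state +4, the complex ion is [Pb...]^3+.
Charge balance with bromide (-1) requires 1 complex ion per 3 bromide.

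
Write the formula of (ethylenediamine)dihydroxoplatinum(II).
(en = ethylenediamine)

[Pt(en)(OH)2]

Ligands: 1 ethylenediamine (en, neutral), 2 hydroxo (OH, -1). Ligand charge sum = -2.
With Pt in oxidation state +2, the complex ion is [Pt...].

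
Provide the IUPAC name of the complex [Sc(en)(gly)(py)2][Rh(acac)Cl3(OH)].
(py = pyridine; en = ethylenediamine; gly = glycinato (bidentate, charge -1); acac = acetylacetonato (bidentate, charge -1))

(ethylenediamine)(glycinato)bis(pyridine)scandium(III) (acetylacetonato)trichlorohydroxorhodate(III)

Both ions are complex: the cation is named first with the plain metal name, the anion second with the -ate form; each ion's ligands are alphabetised independently.
Scandium is always +3 in its complexes; the cation's ligand charges sum to -1, so the complex cation is 2+.
A 1:1 salt means the anion carries the equal and opposite charge, 2−.
Anion: ligand charges sum to -5; for the ion to be 2−, Rh = +3.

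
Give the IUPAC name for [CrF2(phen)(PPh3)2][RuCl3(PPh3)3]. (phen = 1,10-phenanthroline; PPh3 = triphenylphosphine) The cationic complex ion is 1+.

difluoro(1,10-phenanthroline)bis(triphenylphosphine)chromium(III) trichlorotris(triphenylphosphine)ruthenate(II)

Both ions are complex: the cation is named first with the plain metal name, the anion second with the -ate form; each ion's ligands are alphabetised independently.
The complex cation is given as 1+; its ligand charges sum to -2, so Cr = +3.
A 1:1 salt means the anion carries the equal and opposite charge, 1−.
Anion: ligand charges sum to -3; for the ion to be 1−, Ru = +2.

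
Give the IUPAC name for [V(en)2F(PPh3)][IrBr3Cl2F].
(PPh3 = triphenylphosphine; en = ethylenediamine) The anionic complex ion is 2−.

Both ions are complex: the cation is named first with the plain metal name, the anion second with the -ate form; each ion's ligands are alphabetised independently.
The complex anion is given as 2−; its ligand charges sum to -6, so Ir = +4.
A 1:1 salt means the cation carries the equal and opposite charge, 2+.
Cation: ligand charges sum to -1; for the ion to be 2+, V = +3.

bis(ethylenediamine)fluoro(triphenylphosphine)vanadium(III) tribromodichlorofluoroiridate(IV)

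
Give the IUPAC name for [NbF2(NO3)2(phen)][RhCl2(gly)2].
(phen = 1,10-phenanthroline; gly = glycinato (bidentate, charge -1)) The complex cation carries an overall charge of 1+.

Both ions are complex: the cation is named first with the plain metal name, the anion second with the -ate form; each ion's ligands are alphabetised independently.
The complex cation is given as 1+; its ligand charges sum to -4, so Nb = +5.
A 1:1 salt means the anion carries the equal and opposite charge, 1−.
Anion: ligand charges sum to -4; for the ion to be 1−, Rh = +3.

difluorodinitrato(1,10-phenanthroline)niobium(V) dichlorobis(glycinato)rhodate(III)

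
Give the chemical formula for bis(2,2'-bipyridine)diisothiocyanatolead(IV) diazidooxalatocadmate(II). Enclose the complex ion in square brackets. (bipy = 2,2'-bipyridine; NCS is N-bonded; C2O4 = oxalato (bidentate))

[Pb(bipy)2(NCS)2][Cd(C2O4)(N3)2]

Cation [Pb…]: ligand charges -2, Pb(IV) ⇒ ion charge 2+.
Anion [Cd…]: ligand charges -4, Cd(II) ⇒ ion charge 2−.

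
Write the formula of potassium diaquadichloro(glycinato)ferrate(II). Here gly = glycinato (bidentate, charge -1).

Ligands: 1 glycinato (gly, -1), 2 aqua (H2O, neutral), 2 chloro (Cl, -1). Ligand charge sum = -3.
Charge balance with potassium (+1) requires 1 complex ion per 1 potassium.

K[FeCl2(gly)(H2O)2]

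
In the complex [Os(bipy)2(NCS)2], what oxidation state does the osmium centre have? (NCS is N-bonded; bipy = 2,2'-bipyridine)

No counter-ion: the bracketed complex is neutral.
Ligand charges: 2×NCS = -2; 2×bipy neutral; sum -2.
Os + (-2) = 0 ⇒ Os is +2.

+2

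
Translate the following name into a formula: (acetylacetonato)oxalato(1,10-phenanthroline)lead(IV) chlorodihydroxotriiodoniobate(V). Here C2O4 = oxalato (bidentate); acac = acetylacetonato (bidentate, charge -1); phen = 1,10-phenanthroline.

Cation [Pb…]: ligand charges -3, Pb(IV) ⇒ ion charge 1+.
Anion [Nb…]: ligand charges -6, Nb(V) ⇒ ion charge 1−.

[Pb(acac)(C2O4)(phen)][NbClI3(OH)2]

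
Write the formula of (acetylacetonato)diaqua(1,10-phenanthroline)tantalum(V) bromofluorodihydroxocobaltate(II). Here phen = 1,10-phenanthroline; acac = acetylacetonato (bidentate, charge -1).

Cation [Ta…]: ligand charges -1, Ta(V) ⇒ ion charge 4+.
Anion [Co…]: ligand charges -4, Co(II) ⇒ ion charge 2−.

[Ta(acac)(H2O)2(phen)][CoBrF(OH)2]2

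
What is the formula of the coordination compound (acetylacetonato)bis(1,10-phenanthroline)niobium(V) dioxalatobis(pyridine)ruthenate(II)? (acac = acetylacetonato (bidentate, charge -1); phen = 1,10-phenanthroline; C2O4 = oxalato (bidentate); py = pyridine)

Cation [Nb…]: ligand charges -1, Nb(V) ⇒ ion charge 4+.
Anion [Ru…]: ligand charges -4, Ru(II) ⇒ ion charge 2−.
One 4+ cation requires 2 of the 2− anion.

[Nb(acac)(phen)2][Ru(C2O4)2(py)2]2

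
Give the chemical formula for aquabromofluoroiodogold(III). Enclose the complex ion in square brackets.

[AuBrF(H2O)I]

Ligands: 1 fluoro (F, -1), 1 bromo (Br, -1), 1 aqua (H2O, neutral), 1 iodo (I, -1). Ligand charge sum = -3.
With Au in oxidation state +3, the complex ion is [Au...].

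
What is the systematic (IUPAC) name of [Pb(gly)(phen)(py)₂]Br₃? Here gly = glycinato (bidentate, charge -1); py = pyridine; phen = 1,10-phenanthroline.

(glycinato)(1,10-phenanthroline)bis(pyridine)lead(IV) bromide

The 3 bromide counter-ions carry a total charge of -3, so each complex ion is 3+.
Ligand charges: 1×glycinato (-1 each), 2×pyridine (neutral), 1×1,10-phenanthroline (neutral); total -1. So Pb + (-1) = 3+, giving Pb = +4.
Ligands are named alphabetically: glycinato before phenanthroline before pyridine.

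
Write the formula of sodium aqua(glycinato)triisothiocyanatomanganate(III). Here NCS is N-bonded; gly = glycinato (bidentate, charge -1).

Ligands: 3 isothiocyanato (NCS, -1), 1 aqua (H2O, neutral), 1 glycinato (gly, -1). Ligand charge sum = -4.
Charge balance with sodium (+1) requires 1 complex ion per 1 sodium.

Na[Mn(gly)(H2O)(NCS)3]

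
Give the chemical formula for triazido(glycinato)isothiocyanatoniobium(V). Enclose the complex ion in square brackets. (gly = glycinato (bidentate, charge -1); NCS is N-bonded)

Ligands: 3 azido (N3, -1), 1 glycinato (gly, -1), 1 isothiocyanato (NCS, -1). Ligand charge sum = -5.
With Nb in oxidation state +5, the complex ion is [Nb...].

[Nb(gly)(N3)3(NCS)]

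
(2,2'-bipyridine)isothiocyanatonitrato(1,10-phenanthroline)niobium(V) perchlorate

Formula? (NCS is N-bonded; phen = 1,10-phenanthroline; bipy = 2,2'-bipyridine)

Ligands: 1 isothiocyanato (NCS, -1), 1 nitrato (NO3, -1), 1 1,10-phenanthroline (phen, neutral), 1 2,2'-bipyridine (bipy, neutral). Ligand charge sum = -2.
With Nb in oxidation state +5, the complex ion is [Nb...]^3+.
Charge balance with perchlorate (-1) requires 1 complex ion per 3 perchlorate.

[Nb(bipy)(NCS)(NO3)(phen)](ClO4)3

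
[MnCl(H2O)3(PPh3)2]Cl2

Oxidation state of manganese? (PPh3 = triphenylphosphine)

2 chloride outside the brackets (-1 each) → the complex ion is 2+.
Ligand charges: 2×PPh3 neutral; 1×Cl = -1; 3×H2O neutral; sum -1.
Mn + (-1) = 2+ ⇒ Mn is +3.

+3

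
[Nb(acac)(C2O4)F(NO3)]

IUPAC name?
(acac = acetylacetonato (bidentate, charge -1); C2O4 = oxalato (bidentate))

(acetylacetonato)fluoronitratooxalatoniobium(V)

There is no counter-ion, so the complex is neutral overall.
Ligand charges: 1×acetylacetonato (-1 each), 1×nitrato (-1 each), 1×fluoro (-1 each), 1×oxalato (-2 each); total -5. So Nb + (-5) = 0, giving Nb = +5.
Ligands are named alphabetically: acetylacetonato before fluoro before nitrato before oxalato.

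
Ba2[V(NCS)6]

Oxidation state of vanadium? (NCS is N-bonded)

+2

2 barium outside the brackets (+2 each) → the complex ion is 4−.
Ligand charges: 6×NCS = -6; sum -6.
V + (-6) = 4− ⇒ V is +2.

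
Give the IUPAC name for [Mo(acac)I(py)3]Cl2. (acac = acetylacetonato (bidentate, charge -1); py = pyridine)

(acetylacetonato)iodotris(pyridine)molybdenum(IV) chloride

The 2 chloride counter-ions carry a total charge of -2, so each complex ion is 2+.
Ligand charges: 1×iodo (-1 each), 1×acetylacetonato (-1 each), 3×pyridine (neutral); total -2. So Mo + (-2) = 2+, giving Mo = +4.
Ligands are named alphabetically: acetylacetonato before iodo before pyridine.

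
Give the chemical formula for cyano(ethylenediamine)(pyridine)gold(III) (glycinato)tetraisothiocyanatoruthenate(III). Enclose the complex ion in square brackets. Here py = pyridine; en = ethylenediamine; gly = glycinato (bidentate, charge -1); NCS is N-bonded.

[Au(CN)(en)(py)][Ru(gly)(NCS)4]

Cation [Au…]: ligand charges -1, Au(III) ⇒ ion charge 2+.
Anion [Ru…]: ligand charges -5, Ru(III) ⇒ ion charge 2−.
One 2+ cation balances one 2− anion.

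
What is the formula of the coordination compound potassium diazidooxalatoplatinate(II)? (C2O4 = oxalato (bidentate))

Ligands: 1 oxalato (C2O4, -2), 2 azido (N3, -1). Ligand charge sum = -4.
With Pt in oxidation state +2, the complex ion is [Pt...]^2−.
Charge balance with potassium (+1) requires 1 complex ion per 2 potassium.

K2[Pt(C2O4)(N3)2]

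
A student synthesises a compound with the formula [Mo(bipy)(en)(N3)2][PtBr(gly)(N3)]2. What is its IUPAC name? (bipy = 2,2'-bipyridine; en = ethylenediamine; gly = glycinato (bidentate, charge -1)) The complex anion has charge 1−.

Both ions are complex: the cation is named first with the plain metal name, the anion second with the -ate form; each ion's ligands are alphabetised independently.
The complex anion is given as 1−; its ligand charges sum to -3, so Pt = +2.
With 2 anions per cation, the cation must be 2×1 = 2+.
Cation: ligand charges sum to -2; for the ion to be 2+, Mo = +4.

diazido(2,2'-bipyridine)(ethylenediamine)molybdenum(IV) azidobromo(glycinato)platinate(II)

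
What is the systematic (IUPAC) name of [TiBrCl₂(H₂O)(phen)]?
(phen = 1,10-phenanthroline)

aquabromodichloro(1,10-phenanthroline)titanium(III)

There is no counter-ion, so the complex is neutral overall.
Ligand charges: 1×1,10-phenanthroline (neutral), 1×aqua (neutral), 1×bromo (-1 each), 2×chloro (-1 each); total -3. So Ti + (-3) = 0, giving Ti = +3.
Ligands are named alphabetically: aqua before bromo before chloro before phenanthroline.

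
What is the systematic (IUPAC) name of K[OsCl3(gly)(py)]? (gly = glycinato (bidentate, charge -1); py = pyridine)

potassium trichloro(glycinato)(pyridine)osmate(III)

The 1 potassium counter-ion carries a total charge of +1, so each complex ion is 1−.
Ligand charges: 1×glycinato (-1 each), 1×pyridine (neutral), 3×chloro (-1 each); total -4. So Os + (-4) = 1−, giving Os = +3.
The complex ion is anionic, so osmium takes the -ate form osmate(III).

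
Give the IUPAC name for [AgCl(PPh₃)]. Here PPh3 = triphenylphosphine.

There is no counter-ion, so the complex is neutral overall.
Ligand charges: 1×triphenylphosphine (neutral), 1×chloro (-1 each); total -1. So Ag + (-1) = 0, giving Ag = +1.
Ligands are named alphabetically: chloro before triphenylphosphine.

chloro(triphenylphosphine)silver(I)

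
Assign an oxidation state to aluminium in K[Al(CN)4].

1 potassium outside the brackets (+1 each) → the complex ion is 1−.
Ligand charges: 4×CN = -4; sum -4.
Al + (-4) = 1− ⇒ Al is +3.

+3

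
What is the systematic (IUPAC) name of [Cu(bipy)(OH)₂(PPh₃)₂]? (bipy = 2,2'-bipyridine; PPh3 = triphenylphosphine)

(2,2'-bipyridine)dihydroxobis(triphenylphosphine)copper(II)

There is no counter-ion, so the complex is neutral overall.
Ligand charges: 1×2,2'-bipyridine (neutral), 2×triphenylphosphine (neutral), 2×hydroxo (-1 each); total -2. So Cu + (-2) = 0, giving Cu = +2.
Ligands are named alphabetically: bipyridine before hydroxo before triphenylphosphine.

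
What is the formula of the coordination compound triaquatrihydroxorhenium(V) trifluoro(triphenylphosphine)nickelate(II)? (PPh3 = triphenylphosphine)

Cation [Re…]: ligand charges -3, Re(V) ⇒ ion charge 2+.
Anion [Ni…]: ligand charges -3, Ni(II) ⇒ ion charge 1−.
One 2+ cation requires 2 of the 1− anion.

[Re(H2O)3(OH)3][NiF3(PPh3)]2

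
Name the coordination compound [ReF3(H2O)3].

triaquatrifluororhenium(III)

There is no counter-ion, so the complex is neutral overall.
Ligand charges: 3×aqua (neutral), 3×fluoro (-1 each); total -3. So Re + (-3) = 0, giving Re = +3.
Ligands are named alphabetically: aqua before fluoro.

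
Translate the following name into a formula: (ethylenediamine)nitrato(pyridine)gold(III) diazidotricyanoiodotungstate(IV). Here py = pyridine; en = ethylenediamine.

Cation [Au…]: ligand charges -1, Au(III) ⇒ ion charge 2+.
Anion [W…]: ligand charges -6, W(IV) ⇒ ion charge 2−.
One 2+ cation balances one 2− anion.

[Au(en)(NO3)(py)][W(CN)3I(N3)2]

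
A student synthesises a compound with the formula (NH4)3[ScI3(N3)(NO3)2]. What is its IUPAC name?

The 3 ammonium counter-ions carry a total charge of +3, so each complex ion is 3−.
Ligand charges: 2×nitrato (-1 each), 3×iodo (-1 each), 1×azido (-1 each); total -6. So Sc + (-6) = 3−, giving Sc = +3.
Ligands are named alphabetically: azido before iodo before nitrato.
The complex ion is anionic, so scandium takes the -ate form scandate(III).

ammonium azidotriiododinitratoscandate(III)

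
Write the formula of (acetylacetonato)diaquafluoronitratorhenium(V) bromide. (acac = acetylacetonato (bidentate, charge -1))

[Re(acac)F(H2O)2(NO3)]Br2

Ligands: 1 acetylacetonato (acac, -1), 2 aqua (H2O, neutral), 1 fluoro (F, -1), 1 nitrato (NO3, -1). Ligand charge sum = -3.
With Re in oxidation state +5, the complex ion is [Re...]^2+.
Charge balance with bromide (-1) requires 1 complex ion per 2 bromide.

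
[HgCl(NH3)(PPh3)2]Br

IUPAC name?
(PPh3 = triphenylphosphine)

The 1 bromide counter-ion carries a total charge of -1, so each complex ion is 1+.
Ligand charges: 1×chloro (-1 each), 2×triphenylphosphine (neutral), 1×ammine (neutral); total -1. So Hg + (-1) = 1+, giving Hg = +2.
Ligands are named alphabetically: ammine before chloro before triphenylphosphine.

amminechlorobis(triphenylphosphine)mercury(II) bromide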